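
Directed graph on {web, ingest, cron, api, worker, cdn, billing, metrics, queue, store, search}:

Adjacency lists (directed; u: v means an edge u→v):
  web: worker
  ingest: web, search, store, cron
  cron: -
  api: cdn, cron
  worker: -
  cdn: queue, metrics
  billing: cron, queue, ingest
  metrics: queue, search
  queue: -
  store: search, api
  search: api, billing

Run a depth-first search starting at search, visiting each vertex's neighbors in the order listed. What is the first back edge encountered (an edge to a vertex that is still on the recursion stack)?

metrics→search

DFS from search (visiting each vertex's neighbors in the order listed); mark gray on enter, black on exit:
search gray
  api gray
    cdn gray
      queue gray
      queue black
      metrics gray
        metrics→queue: queue black — skip
        metrics→search: search is gray → back edge
First back edge: metrics → search.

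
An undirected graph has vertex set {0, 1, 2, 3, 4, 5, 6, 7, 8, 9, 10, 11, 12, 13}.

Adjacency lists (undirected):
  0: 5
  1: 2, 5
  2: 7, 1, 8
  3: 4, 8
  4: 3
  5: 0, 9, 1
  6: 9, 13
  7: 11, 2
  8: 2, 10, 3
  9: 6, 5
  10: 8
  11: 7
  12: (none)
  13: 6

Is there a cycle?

DFS, tracking each vertex's parent; an edge to a visited non-parent vertex closes a cycle.
Start from 9:
visit 9 (parent –)
  visit 6 (parent 9)
    6–9: parent, skip
    visit 13 (parent 6)
      13–6: parent, skip
  visit 5 (parent 9)
    visit 0 (parent 5)
      0–5: parent, skip
    5–9: parent, skip
    visit 1 (parent 5)
      visit 2 (parent 1)
        visit 7 (parent 2)
          visit 11 (parent 7)
            11–7: parent, skip
          7–2: parent, skip
        2–1: parent, skip
        visit 8 (parent 2)
          8–2: parent, skip
          visit 10 (parent 8)
            10–8: parent, skip
          visit 3 (parent 8)
            visit 4 (parent 3)
              4–3: parent, skip
            3–8: parent, skip
      1–5: parent, skip
visit 12 (parent –)
No non-parent visited neighbor found — the graph is a forest.

No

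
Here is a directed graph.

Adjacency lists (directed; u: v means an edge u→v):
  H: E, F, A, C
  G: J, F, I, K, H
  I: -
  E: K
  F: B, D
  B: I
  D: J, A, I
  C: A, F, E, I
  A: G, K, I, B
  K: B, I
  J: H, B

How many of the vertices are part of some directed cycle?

A vertex is on a directed cycle iff it belongs to a strongly connected component of size ≥ 2 (or has a self-loop).
The vertices on cycles are {A, C, D, F, G, H, J} — 7 in total.

7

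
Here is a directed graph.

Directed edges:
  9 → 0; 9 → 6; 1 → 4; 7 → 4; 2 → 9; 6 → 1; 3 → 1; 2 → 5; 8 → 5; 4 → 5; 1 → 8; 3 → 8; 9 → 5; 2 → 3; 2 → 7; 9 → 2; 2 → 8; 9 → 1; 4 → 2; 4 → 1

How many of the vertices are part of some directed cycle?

7

A vertex is on a directed cycle iff it belongs to a strongly connected component of size ≥ 2 (or has a self-loop).
The vertices on cycles are {1, 2, 3, 4, 6, 7, 9} — 7 in total.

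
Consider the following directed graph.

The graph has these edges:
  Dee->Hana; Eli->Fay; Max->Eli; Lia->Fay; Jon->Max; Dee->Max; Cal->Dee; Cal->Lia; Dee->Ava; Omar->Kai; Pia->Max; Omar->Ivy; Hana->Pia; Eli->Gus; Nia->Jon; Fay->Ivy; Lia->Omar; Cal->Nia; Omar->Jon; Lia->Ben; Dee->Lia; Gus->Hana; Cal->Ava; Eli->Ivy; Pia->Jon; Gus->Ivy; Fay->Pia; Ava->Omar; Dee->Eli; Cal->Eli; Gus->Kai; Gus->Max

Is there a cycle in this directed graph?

Yes

DFS with white/gray/black marking, starting from Max:
Max gray
  Eli gray
    Fay gray
      Pia gray
        Jon gray
          Jon→Max: Max is gray → back edge
Back edge found, so a cycle exists: Max → Eli → Fay → Pia → Jon → Max.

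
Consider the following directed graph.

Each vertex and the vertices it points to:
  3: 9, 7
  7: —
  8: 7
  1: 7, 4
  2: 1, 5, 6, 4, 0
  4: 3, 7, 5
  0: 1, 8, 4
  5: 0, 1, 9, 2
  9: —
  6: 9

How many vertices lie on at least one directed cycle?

5

A vertex is on a directed cycle iff it belongs to a strongly connected component of size ≥ 2 (or has a self-loop).
The vertices on cycles are {0, 1, 2, 4, 5} — 5 in total.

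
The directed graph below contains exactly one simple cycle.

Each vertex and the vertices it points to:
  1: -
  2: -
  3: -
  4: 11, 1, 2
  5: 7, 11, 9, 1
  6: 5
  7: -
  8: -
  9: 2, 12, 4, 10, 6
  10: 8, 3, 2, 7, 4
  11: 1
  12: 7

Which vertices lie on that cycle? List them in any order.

DFS with gray/black marking from 9:
9 gray
  2 gray
  2 black
  12 gray
    7 gray
    7 black
  12 black
  4 gray
    11 gray
      1 gray
      1 black
    11 black
    4→1: 1 black — skip
    4→2: 2 black — skip
  4 black
  10 gray
    8 gray
    8 black
    3 gray
    3 black
    10→2: 2 black — skip
    10→7: 7 black — skip
    10→4: 4 black — skip
  10 black
  6 gray
    5 gray
      5→7: 7 black — skip
      5→11: 11 black — skip
      5→9: 9 is gray → back edge
Back edge closes the cycle 9 → 6 → 5 → 9; its vertices are {5, 6, 9}.

5, 6, 9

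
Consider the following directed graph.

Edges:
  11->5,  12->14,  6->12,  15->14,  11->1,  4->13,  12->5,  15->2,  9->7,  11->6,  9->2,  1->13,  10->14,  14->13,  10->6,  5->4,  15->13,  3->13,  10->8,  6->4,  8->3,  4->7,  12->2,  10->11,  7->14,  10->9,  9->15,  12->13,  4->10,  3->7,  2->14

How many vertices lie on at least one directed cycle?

6

A vertex is on a directed cycle iff it belongs to a strongly connected component of size ≥ 2 (or has a self-loop).
The vertices on cycles are {4, 5, 6, 10, 11, 12} — 6 in total.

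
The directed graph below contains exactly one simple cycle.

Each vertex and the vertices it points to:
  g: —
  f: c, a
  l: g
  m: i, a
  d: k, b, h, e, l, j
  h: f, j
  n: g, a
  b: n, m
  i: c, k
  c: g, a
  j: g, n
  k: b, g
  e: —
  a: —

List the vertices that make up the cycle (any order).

b, i, k, m

DFS with gray/black marking from b:
b gray
  n gray
    g gray
    g black
    a gray
    a black
  n black
  m gray
    i gray
      c gray
        c→g: g black — skip
        c→a: a black — skip
      c black
      k gray
        k→b: b is gray → back edge
Back edge closes the cycle b → m → i → k → b; its vertices are {b, i, k, m}.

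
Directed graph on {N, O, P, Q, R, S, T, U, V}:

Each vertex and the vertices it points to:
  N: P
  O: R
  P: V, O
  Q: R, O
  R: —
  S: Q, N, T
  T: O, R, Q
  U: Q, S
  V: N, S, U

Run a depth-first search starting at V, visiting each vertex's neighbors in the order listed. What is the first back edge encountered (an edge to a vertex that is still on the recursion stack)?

DFS from V (visiting each vertex's neighbors in the order listed); mark gray on enter, black on exit:
V gray
  N gray
    P gray
      P→V: V is gray → back edge
First back edge: P → V.

P→V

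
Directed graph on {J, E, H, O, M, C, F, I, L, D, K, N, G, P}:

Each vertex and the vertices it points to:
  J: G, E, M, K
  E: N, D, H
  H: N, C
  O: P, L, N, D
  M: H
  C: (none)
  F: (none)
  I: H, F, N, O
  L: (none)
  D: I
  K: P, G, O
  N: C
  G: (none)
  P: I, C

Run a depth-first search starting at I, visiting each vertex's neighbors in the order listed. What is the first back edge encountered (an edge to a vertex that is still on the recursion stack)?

P->I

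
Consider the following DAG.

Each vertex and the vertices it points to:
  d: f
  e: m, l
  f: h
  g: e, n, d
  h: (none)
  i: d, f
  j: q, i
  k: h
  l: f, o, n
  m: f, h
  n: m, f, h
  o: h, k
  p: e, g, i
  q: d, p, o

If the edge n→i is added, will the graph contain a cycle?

No

Adding n→i creates a cycle iff i can already reach n.
Explore from i: no path reaches n. The graph stays acyclic.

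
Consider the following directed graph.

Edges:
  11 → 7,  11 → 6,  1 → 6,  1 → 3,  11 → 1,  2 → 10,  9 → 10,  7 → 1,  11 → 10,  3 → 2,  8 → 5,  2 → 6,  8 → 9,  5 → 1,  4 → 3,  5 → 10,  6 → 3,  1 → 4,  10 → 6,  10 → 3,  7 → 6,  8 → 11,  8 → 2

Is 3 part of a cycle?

3 is on a cycle iff 3 can reach itself via ≥1 edge.
3 → 2 → 10 → 3 — yes.

Yes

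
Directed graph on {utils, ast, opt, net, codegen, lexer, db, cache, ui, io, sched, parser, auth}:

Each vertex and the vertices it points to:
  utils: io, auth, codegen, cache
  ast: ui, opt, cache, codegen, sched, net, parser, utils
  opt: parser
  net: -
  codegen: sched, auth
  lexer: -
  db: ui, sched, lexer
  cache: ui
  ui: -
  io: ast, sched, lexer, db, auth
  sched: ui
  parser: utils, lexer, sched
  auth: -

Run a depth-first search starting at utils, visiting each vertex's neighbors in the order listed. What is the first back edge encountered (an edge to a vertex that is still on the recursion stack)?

parser→utils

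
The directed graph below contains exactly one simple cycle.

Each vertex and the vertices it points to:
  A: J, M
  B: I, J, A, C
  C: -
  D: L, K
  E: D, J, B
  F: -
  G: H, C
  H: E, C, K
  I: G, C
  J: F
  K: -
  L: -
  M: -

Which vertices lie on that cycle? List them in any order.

DFS with gray/black marking from E:
E gray
  D gray
    L gray
    L black
    K gray
    K black
  D black
  J gray
    F gray
    F black
  J black
  B gray
    I gray
      G gray
        H gray
          H→E: E is gray → back edge
Back edge closes the cycle E → B → I → G → H → E; its vertices are {B, E, G, H, I}.

B, E, G, H, I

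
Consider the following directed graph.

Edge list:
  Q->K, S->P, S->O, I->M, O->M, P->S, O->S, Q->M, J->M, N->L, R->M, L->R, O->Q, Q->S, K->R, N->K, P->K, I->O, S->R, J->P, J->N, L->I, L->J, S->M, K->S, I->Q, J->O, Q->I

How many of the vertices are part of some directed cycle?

9

A vertex is on a directed cycle iff it belongs to a strongly connected component of size ≥ 2 (or has a self-loop).
The vertices on cycles are {I, J, K, L, N, O, P, Q, S} — 9 in total.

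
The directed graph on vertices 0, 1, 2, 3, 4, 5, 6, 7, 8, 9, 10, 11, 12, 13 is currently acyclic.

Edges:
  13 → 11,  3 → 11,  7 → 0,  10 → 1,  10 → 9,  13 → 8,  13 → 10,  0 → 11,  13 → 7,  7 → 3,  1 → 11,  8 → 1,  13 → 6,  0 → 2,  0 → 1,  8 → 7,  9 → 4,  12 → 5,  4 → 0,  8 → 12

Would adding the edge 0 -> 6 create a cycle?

Adding 0→6 creates a cycle iff 6 can already reach 0.
Explore from 6: no path reaches 0. The graph stays acyclic.

No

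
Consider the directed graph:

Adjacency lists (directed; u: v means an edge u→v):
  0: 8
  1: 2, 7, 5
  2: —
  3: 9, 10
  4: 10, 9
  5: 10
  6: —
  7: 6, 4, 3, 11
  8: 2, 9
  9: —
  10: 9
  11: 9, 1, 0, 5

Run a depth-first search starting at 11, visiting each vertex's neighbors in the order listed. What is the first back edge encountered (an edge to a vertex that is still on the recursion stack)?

7→11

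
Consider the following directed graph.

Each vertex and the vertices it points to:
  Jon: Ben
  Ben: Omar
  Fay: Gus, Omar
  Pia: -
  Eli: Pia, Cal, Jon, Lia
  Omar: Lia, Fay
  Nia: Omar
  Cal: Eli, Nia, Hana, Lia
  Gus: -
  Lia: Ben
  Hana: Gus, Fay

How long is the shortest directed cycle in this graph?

For each vertex v, BFS finds the shortest path from v back to v.
The shortest such closed walk is Cal → Eli → Cal, length 2.

2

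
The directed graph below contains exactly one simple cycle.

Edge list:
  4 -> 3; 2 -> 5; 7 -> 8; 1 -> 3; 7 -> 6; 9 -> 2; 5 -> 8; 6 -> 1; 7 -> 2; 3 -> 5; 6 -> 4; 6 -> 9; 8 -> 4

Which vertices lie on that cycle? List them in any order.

DFS with gray/black marking from 8:
8 gray
  4 gray
    3 gray
      5 gray
        5→8: 8 is gray → back edge
Back edge closes the cycle 8 → 4 → 3 → 5 → 8; its vertices are {3, 4, 5, 8}.

3, 4, 5, 8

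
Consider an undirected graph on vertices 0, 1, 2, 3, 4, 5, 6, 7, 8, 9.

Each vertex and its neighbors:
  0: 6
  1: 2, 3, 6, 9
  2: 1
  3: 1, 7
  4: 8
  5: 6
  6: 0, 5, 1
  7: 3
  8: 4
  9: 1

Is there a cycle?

DFS, tracking each vertex's parent; an edge to a visited non-parent vertex closes a cycle.
Start from 8:
visit 8 (parent –)
  visit 4 (parent 8)
    4–8: parent, skip
visit 0 (parent –)
  visit 6 (parent 0)
    6–0: parent, skip
    visit 5 (parent 6)
      5–6: parent, skip
    visit 1 (parent 6)
      visit 2 (parent 1)
        2–1: parent, skip
      visit 3 (parent 1)
        3–1: parent, skip
        visit 7 (parent 3)
          7–3: parent, skip
      1–6: parent, skip
      visit 9 (parent 1)
        9–1: parent, skip
No non-parent visited neighbor found — the graph is a forest.

No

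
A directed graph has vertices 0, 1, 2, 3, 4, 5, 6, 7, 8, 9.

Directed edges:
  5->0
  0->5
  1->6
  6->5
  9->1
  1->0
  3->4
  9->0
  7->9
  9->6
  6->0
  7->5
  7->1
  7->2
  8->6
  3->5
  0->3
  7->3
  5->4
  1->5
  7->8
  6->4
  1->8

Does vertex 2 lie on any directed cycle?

No

2 lies on a cycle iff there is a path from 2 back to itself.
Exploring from 2, it never reaches itself; equivalently, its strongly connected component is a singleton.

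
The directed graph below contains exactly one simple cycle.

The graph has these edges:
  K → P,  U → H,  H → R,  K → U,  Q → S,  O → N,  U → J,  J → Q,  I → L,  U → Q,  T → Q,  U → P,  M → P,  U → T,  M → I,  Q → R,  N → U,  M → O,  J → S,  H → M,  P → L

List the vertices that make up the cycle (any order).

H, M, N, O, U

DFS with gray/black marking from U:
U gray
  H gray
    M gray
      O gray
        N gray
          N→U: U is gray → back edge
Back edge closes the cycle U → H → M → O → N → U; its vertices are {H, M, N, O, U}.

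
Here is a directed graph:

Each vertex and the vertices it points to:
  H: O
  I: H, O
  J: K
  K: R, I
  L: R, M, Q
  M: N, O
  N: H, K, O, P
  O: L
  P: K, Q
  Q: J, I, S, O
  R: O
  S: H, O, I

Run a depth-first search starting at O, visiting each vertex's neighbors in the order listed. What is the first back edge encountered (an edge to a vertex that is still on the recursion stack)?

R->O

DFS from O (visiting each vertex's neighbors in the order listed); mark gray on enter, black on exit:
O gray
  L gray
    R gray
      R→O: O is gray → back edge
First back edge: R → O.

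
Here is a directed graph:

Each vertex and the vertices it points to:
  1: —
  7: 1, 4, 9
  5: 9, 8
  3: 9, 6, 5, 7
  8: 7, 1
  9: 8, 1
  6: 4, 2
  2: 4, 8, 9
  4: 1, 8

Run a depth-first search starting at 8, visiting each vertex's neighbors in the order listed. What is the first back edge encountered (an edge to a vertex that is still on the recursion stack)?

4→8

DFS from 8 (visiting each vertex's neighbors in the order listed); mark gray on enter, black on exit:
8 gray
  7 gray
    1 gray
    1 black
    4 gray
      4→1: 1 black — skip
      4→8: 8 is gray → back edge
First back edge: 4 → 8.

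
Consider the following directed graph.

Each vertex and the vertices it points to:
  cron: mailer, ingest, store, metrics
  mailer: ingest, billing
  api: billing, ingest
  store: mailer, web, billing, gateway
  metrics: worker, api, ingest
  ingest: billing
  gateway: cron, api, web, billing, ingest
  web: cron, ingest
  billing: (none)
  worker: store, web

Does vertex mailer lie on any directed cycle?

No

mailer lies on a cycle iff there is a path from mailer back to itself.
Exploring from mailer, it never reaches itself; equivalently, its strongly connected component is a singleton.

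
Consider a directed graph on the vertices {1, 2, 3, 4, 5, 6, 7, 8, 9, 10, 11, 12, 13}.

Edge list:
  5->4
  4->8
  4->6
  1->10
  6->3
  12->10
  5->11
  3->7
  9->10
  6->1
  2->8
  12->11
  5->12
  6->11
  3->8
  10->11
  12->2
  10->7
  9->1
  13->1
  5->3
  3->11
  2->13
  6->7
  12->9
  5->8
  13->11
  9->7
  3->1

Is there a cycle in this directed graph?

No

DFS with white/gray/black marking, starting from 11:
11 gray
11 black
1 gray
  10 gray
    10→11: 11 black — skip
    7 gray
    7 black
  10 black
1 black
2 gray
  8 gray
  8 black
  13 gray
    13→11: 11 black — skip
    13→1: 1 black — skip
  13 black
2 black
3 gray
  3→8: 8 black — skip
  3→11: 11 black — skip
  3→7: 7 black — skip
  3→1: 1 black — skip
3 black
4 gray
  6 gray
    6→7: 7 black — skip
    6→1: 1 black — skip
    6→3: 3 black — skip
    6→11: 11 black — skip
  6 black
  4→8: 8 black — skip
4 black
5 gray
  5→8: 8 black — skip
  12 gray
    12→2: 2 black — skip
    12→11: 11 black — skip
    12→10: 10 black — skip
    9 gray
      9→1: 1 black — skip
      9→10: 10 black — skip
      9→7: 7 black — skip
    9 black
  12 black
  5→3: 3 black — skip
  5→4: 4 black — skip
  5→11: 11 black — skip
5 black
Every edge goes to a white or black vertex — no back edge, so the graph is acyclic.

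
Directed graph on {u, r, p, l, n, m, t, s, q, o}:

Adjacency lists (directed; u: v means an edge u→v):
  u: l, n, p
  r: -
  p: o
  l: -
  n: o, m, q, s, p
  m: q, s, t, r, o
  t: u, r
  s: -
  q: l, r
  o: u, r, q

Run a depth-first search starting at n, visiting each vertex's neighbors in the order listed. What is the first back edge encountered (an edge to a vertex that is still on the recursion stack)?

u→n

DFS from n (visiting each vertex's neighbors in the order listed); mark gray on enter, black on exit:
n gray
  o gray
    u gray
      l gray
      l black
      u→n: n is gray → back edge
First back edge: u → n.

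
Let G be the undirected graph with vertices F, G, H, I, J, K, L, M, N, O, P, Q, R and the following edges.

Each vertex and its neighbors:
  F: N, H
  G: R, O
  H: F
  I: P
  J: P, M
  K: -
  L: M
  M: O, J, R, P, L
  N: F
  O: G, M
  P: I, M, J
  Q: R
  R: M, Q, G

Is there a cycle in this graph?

Yes

DFS, tracking each vertex's parent; an edge to a visited non-parent vertex closes a cycle.
Start from H:
visit H (parent –)
  visit F (parent H)
    visit N (parent F)
      N–F: parent, skip
    F–H: parent, skip
visit G (parent –)
  visit R (parent G)
    visit M (parent R)
      visit O (parent M)
        O–G: G visited and ≠ parent → cycle
Cycle: G – R – M – O – G.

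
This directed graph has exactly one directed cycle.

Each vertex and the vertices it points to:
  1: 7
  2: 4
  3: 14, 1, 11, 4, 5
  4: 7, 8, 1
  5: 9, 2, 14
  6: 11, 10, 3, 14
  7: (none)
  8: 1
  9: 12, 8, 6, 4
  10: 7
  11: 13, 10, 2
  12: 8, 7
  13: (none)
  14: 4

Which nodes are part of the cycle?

3, 5, 6, 9

DFS with gray/black marking from 3:
3 gray
  14 gray
    4 gray
      7 gray
      7 black
      8 gray
        1 gray
          1→7: 7 black — skip
        1 black
      8 black
      4→1: 1 black — skip
    4 black
  14 black
  3→1: 1 black — skip
  11 gray
    13 gray
    13 black
    10 gray
      10→7: 7 black — skip
    10 black
    2 gray
      2→4: 4 black — skip
    2 black
  11 black
  3→4: 4 black — skip
  5 gray
    9 gray
      12 gray
        12→8: 8 black — skip
        12→7: 7 black — skip
      12 black
      9→8: 8 black — skip
      6 gray
        6→11: 11 black — skip
        6→10: 10 black — skip
        6→3: 3 is gray → back edge
Back edge closes the cycle 3 → 5 → 9 → 6 → 3; its vertices are {3, 5, 6, 9}.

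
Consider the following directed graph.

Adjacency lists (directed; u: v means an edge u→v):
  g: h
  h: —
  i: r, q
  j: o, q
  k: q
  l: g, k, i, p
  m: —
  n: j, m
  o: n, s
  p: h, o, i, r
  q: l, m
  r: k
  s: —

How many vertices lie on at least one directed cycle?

9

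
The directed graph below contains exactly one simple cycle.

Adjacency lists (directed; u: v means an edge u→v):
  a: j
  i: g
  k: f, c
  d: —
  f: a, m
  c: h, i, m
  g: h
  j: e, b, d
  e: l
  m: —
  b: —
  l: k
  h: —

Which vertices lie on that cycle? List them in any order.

DFS with gray/black marking from k:
k gray
  f gray
    a gray
      j gray
        e gray
          l gray
            l→k: k is gray → back edge
Back edge closes the cycle k → f → a → j → e → l → k; its vertices are {a, e, f, j, k, l}.

a, e, f, j, k, l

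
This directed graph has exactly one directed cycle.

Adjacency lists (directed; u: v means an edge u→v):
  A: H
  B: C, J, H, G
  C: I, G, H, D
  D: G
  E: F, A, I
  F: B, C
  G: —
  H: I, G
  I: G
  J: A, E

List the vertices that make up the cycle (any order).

DFS with gray/black marking from E:
E gray
  F gray
    B gray
      C gray
        I gray
          G gray
          G black
        I black
        C→G: G black — skip
        H gray
          H→I: I black — skip
          H→G: G black — skip
        H black
        D gray
          D→G: G black — skip
        D black
      C black
      J gray
        A gray
          A→H: H black — skip
        A black
        J→E: E is gray → back edge
Back edge closes the cycle E → F → B → J → E; its vertices are {B, E, F, J}.

B, E, F, J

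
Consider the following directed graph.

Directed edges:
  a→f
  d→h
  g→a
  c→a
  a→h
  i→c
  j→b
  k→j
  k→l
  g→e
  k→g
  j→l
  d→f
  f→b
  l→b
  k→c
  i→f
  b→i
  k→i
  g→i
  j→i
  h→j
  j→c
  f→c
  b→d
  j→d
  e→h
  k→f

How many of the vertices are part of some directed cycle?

A vertex is on a directed cycle iff it belongs to a strongly connected component of size ≥ 2 (or has a self-loop).
The vertices on cycles are {a, b, c, d, f, h, i, j, l} — 9 in total.

9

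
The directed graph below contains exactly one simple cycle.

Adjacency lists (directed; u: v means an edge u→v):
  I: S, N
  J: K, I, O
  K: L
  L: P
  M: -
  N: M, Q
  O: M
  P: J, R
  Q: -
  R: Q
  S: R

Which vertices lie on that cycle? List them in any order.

DFS with gray/black marking from J:
J gray
  K gray
    L gray
      P gray
        P→J: J is gray → back edge
Back edge closes the cycle J → K → L → P → J; its vertices are {J, K, L, P}.

J, K, L, P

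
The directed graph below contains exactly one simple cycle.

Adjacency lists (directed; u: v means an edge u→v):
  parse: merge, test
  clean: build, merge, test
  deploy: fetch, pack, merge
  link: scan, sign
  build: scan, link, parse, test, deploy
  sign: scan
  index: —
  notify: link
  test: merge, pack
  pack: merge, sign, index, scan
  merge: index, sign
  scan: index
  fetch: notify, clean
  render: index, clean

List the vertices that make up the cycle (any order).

DFS with gray/black marking from clean:
clean gray
  build gray
    scan gray
      index gray
      index black
    scan black
    link gray
      link→scan: scan black — skip
      sign gray
        sign→scan: scan black — skip
      sign black
    link black
    parse gray
      merge gray
        merge→index: index black — skip
        merge→sign: sign black — skip
      merge black
      test gray
        test→merge: merge black — skip
        pack gray
          pack→merge: merge black — skip
          pack→sign: sign black — skip
          pack→index: index black — skip
          pack→scan: scan black — skip
        pack black
      test black
    parse black
    build→test: test black — skip
    deploy gray
      fetch gray
        notify gray
          notify→link: link black — skip
        notify black
        fetch→clean: clean is gray → back edge
Back edge closes the cycle clean → build → deploy → fetch → clean; its vertices are {build, clean, fetch, deploy}.

build, clean, fetch, deploy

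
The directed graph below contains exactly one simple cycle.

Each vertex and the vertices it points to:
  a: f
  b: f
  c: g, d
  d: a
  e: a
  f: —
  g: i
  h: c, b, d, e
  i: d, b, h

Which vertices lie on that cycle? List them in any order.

c, g, h, i

DFS with gray/black marking from i:
i gray
  d gray
    a gray
      f gray
      f black
    a black
  d black
  b gray
    b→f: f black — skip
  b black
  h gray
    c gray
      g gray
        g→i: i is gray → back edge
Back edge closes the cycle i → h → c → g → i; its vertices are {c, g, h, i}.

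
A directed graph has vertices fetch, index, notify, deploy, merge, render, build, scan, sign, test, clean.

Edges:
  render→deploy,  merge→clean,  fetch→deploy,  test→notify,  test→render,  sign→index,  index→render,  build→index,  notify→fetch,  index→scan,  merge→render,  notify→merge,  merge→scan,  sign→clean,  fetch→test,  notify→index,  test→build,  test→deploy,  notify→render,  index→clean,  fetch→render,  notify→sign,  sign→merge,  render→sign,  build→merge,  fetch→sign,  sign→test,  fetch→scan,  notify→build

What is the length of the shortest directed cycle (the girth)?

3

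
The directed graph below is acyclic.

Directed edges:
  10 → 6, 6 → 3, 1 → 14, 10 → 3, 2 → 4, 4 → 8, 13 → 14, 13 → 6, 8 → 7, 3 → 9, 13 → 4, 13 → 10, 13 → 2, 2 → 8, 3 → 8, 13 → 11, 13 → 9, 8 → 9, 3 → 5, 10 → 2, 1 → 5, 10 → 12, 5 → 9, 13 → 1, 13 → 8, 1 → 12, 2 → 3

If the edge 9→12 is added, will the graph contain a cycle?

No

Adding 9→12 creates a cycle iff 12 can already reach 9.
Explore from 12: no path reaches 9. The graph stays acyclic.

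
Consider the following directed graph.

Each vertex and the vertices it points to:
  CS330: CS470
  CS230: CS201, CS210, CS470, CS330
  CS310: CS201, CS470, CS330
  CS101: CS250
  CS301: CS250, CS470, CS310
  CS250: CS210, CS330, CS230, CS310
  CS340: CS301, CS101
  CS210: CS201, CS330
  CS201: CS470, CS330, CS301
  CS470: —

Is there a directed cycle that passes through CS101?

No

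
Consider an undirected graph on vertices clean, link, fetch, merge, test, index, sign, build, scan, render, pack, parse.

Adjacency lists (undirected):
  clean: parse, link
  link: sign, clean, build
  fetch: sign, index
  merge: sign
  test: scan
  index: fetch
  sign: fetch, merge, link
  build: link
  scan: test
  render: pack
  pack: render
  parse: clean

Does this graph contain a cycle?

No

DFS, tracking each vertex's parent; an edge to a visited non-parent vertex closes a cycle.
Start from parse:
visit parse (parent –)
  visit clean (parent parse)
    clean–parse: parent, skip
    visit link (parent clean)
      visit sign (parent link)
        visit fetch (parent sign)
          fetch–sign: parent, skip
          visit index (parent fetch)
            index–fetch: parent, skip
        visit merge (parent sign)
          merge–sign: parent, skip
        sign–link: parent, skip
      link–clean: parent, skip
      visit build (parent link)
        build–link: parent, skip
visit test (parent –)
  visit scan (parent test)
    scan–test: parent, skip
visit render (parent –)
  visit pack (parent render)
    pack–render: parent, skip
No non-parent visited neighbor found — the graph is a forest.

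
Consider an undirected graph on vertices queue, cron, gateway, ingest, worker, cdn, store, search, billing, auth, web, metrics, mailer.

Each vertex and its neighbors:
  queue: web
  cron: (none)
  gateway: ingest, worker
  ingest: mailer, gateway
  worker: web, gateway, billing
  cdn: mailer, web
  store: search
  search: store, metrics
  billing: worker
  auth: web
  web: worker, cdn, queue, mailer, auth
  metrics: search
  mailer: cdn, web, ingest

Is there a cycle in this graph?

DFS, tracking each vertex's parent; an edge to a visited non-parent vertex closes a cycle.
Start from cdn:
visit cdn (parent –)
  visit mailer (parent cdn)
    mailer–cdn: parent, skip
    visit web (parent mailer)
      visit worker (parent web)
        worker–web: parent, skip
        visit gateway (parent worker)
          visit ingest (parent gateway)
            ingest–mailer: mailer visited and ≠ parent → cycle
Cycle: mailer – web – worker – gateway – ingest – mailer.

Yes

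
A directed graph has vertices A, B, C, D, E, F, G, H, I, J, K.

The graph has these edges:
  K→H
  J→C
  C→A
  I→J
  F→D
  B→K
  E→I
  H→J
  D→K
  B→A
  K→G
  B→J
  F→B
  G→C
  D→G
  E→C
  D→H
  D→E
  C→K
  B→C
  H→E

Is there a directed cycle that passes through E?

E is on a cycle iff E can reach itself via ≥1 edge.
E → C → K → H → E — yes.

Yes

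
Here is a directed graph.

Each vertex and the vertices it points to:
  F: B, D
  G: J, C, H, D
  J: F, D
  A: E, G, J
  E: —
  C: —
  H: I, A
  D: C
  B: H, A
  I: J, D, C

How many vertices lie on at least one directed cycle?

7

A vertex is on a directed cycle iff it belongs to a strongly connected component of size ≥ 2 (or has a self-loop).
The vertices on cycles are {A, B, F, G, H, I, J} — 7 in total.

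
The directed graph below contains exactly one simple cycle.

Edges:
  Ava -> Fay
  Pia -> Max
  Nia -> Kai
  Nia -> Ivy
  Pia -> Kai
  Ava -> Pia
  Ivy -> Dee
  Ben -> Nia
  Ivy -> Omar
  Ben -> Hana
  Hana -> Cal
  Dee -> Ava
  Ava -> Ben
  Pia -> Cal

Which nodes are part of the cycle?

Ava, Ben, Dee, Ivy, Nia

DFS with gray/black marking from Ava:
Ava gray
  Fay gray
  Fay black
  Ben gray
    Nia gray
      Ivy gray
        Dee gray
          Dee→Ava: Ava is gray → back edge
Back edge closes the cycle Ava → Ben → Nia → Ivy → Dee → Ava; its vertices are {Ava, Ben, Dee, Ivy, Nia}.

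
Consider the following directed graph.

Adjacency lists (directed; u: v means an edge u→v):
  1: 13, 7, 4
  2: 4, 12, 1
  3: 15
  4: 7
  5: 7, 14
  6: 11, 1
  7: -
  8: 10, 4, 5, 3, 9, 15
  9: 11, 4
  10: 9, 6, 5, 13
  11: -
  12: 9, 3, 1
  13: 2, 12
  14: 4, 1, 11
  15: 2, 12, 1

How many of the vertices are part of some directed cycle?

6

A vertex is on a directed cycle iff it belongs to a strongly connected component of size ≥ 2 (or has a self-loop).
The vertices on cycles are {1, 2, 3, 12, 13, 15} — 6 in total.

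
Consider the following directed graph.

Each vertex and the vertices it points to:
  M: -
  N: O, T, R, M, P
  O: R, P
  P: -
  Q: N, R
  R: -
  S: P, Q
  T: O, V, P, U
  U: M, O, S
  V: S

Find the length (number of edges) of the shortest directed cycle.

For each vertex v, BFS finds the shortest path from v back to v.
The shortest such closed walk is N → T → U → S → Q → N, length 5.

5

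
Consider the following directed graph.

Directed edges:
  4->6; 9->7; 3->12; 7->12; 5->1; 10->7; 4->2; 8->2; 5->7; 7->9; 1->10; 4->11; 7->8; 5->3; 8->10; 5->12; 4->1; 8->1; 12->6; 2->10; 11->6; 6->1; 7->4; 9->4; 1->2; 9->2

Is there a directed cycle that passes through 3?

No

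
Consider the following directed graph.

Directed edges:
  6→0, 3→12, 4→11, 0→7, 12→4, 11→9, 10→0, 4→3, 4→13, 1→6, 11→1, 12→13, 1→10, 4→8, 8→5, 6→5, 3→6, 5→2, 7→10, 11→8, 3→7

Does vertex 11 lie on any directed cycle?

11 lies on a cycle iff there is a path from 11 back to itself.
Exploring from 11, it never reaches itself; equivalently, its strongly connected component is a singleton.

No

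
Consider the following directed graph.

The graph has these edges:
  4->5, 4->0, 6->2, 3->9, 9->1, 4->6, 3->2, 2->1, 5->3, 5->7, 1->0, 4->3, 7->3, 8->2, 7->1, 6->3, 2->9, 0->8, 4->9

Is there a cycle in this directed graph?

Yes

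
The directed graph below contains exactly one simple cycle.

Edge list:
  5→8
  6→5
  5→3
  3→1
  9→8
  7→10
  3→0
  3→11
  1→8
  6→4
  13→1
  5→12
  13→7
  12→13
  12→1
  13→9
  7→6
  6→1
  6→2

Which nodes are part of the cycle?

5, 6, 7, 12, 13

DFS with gray/black marking from 6:
6 gray
  1 gray
    8 gray
    8 black
  1 black
  2 gray
  2 black
  4 gray
  4 black
  5 gray
    12 gray
      13 gray
        13→1: 1 black — skip
        9 gray
          9→8: 8 black — skip
        9 black
        7 gray
          7→6: 6 is gray → back edge
Back edge closes the cycle 6 → 5 → 12 → 13 → 7 → 6; its vertices are {5, 6, 7, 12, 13}.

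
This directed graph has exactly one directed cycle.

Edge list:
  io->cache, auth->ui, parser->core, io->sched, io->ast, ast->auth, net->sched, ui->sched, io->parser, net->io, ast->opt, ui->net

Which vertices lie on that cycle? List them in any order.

io, ui, ast, net, auth

DFS with gray/black marking from net:
net gray
  io gray
    parser gray
      core gray
      core black
    parser black
    cache gray
    cache black
    ast gray
      opt gray
      opt black
      auth gray
        ui gray
          sched gray
          sched black
          ui→net: net is gray → back edge
Back edge closes the cycle net → io → ast → auth → ui → net; its vertices are {io, ui, ast, net, auth}.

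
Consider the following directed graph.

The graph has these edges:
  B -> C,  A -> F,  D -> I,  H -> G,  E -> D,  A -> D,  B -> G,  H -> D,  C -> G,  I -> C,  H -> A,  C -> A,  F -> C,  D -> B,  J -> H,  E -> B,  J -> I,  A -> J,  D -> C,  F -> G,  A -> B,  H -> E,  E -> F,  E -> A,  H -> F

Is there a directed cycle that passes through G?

G lies on a cycle iff there is a path from G back to itself.
Exploring from G, it never reaches itself; equivalently, its strongly connected component is a singleton.

No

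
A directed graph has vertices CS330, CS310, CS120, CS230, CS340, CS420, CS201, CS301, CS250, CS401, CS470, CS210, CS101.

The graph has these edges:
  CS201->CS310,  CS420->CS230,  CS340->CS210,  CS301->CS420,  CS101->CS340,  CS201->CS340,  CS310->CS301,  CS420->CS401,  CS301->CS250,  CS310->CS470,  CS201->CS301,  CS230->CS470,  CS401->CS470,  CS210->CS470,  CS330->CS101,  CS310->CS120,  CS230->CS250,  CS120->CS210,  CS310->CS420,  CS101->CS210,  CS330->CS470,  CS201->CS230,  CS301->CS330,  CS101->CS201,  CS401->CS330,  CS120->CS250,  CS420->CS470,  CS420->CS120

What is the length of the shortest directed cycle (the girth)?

4

For each vertex v, BFS finds the shortest path from v back to v.
The shortest such closed walk is CS301 → CS330 → CS101 → CS201 → CS301, length 4.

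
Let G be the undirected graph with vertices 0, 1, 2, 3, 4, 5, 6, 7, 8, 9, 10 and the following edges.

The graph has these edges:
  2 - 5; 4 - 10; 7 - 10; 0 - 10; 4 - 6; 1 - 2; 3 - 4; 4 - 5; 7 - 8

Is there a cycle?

No

DFS, tracking each vertex's parent; an edge to a visited non-parent vertex closes a cycle.
Start from 4:
visit 4 (parent –)
  visit 6 (parent 4)
    6–4: parent, skip
  visit 10 (parent 4)
    visit 7 (parent 10)
      7–10: parent, skip
      visit 8 (parent 7)
        8–7: parent, skip
    10–4: parent, skip
    visit 0 (parent 10)
      0–10: parent, skip
  visit 5 (parent 4)
    visit 2 (parent 5)
      visit 1 (parent 2)
        1–2: parent, skip
      2–5: parent, skip
    5–4: parent, skip
  visit 3 (parent 4)
    3–4: parent, skip
visit 9 (parent –)
No non-parent visited neighbor found — the graph is a forest.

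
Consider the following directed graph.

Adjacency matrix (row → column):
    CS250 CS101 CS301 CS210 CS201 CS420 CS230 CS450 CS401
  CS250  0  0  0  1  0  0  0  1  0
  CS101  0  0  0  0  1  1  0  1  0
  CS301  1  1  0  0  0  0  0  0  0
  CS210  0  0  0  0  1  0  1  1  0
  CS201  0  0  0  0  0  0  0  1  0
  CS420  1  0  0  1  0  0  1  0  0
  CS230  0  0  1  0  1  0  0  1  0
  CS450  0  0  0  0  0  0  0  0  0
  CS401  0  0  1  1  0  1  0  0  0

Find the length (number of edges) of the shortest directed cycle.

4

For each vertex v, BFS finds the shortest path from v back to v.
The shortest such closed walk is CS301 → CS101 → CS420 → CS230 → CS301, length 4.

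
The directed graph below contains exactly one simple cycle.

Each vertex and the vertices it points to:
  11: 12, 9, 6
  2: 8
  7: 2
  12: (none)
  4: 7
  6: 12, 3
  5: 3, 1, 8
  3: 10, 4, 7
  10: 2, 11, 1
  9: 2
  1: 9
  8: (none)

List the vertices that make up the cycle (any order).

DFS with gray/black marking from 3:
3 gray
  10 gray
    2 gray
      8 gray
      8 black
    2 black
    11 gray
      12 gray
      12 black
      9 gray
        9→2: 2 black — skip
      9 black
      6 gray
        6→12: 12 black — skip
        6→3: 3 is gray → back edge
Back edge closes the cycle 3 → 10 → 11 → 6 → 3; its vertices are {3, 6, 10, 11}.

3, 6, 10, 11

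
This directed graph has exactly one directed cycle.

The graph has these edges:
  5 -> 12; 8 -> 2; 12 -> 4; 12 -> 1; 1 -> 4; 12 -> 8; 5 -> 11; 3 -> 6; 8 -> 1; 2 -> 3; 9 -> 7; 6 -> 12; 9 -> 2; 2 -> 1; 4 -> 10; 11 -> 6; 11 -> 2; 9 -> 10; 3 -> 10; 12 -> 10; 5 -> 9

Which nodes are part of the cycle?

2, 3, 6, 8, 12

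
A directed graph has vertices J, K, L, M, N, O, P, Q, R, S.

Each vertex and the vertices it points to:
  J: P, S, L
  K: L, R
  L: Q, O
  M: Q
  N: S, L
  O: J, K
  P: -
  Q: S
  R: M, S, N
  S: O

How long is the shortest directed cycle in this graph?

3

For each vertex v, BFS finds the shortest path from v back to v.
The shortest such closed walk is O → J → L → O, length 3.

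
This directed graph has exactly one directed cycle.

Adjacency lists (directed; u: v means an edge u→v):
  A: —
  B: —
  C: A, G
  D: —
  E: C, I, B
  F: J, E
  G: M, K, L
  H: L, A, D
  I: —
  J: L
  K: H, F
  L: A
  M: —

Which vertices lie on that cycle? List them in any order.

C, E, F, G, K

DFS with gray/black marking from F:
F gray
  J gray
    L gray
      A gray
      A black
    L black
  J black
  E gray
    C gray
      C→A: A black — skip
      G gray
        M gray
        M black
        K gray
          H gray
            H→L: L black — skip
            H→A: A black — skip
            D gray
            D black
          H black
          K→F: F is gray → back edge
Back edge closes the cycle F → E → C → G → K → F; its vertices are {C, E, F, G, K}.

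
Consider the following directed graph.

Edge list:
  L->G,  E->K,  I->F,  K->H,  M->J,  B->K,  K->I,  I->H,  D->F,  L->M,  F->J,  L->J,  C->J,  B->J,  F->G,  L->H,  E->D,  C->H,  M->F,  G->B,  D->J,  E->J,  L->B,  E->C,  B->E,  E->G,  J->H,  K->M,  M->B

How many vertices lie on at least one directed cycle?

8

A vertex is on a directed cycle iff it belongs to a strongly connected component of size ≥ 2 (or has a self-loop).
The vertices on cycles are {B, D, E, F, G, I, K, M} — 8 in total.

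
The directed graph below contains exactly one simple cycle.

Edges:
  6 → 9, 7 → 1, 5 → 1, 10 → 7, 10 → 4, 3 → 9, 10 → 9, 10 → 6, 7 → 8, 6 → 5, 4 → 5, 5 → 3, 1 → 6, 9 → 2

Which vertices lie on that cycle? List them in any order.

1, 5, 6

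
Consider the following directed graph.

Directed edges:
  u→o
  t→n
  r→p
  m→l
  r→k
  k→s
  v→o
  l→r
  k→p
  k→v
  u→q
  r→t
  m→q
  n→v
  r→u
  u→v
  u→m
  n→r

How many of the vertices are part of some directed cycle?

A vertex is on a directed cycle iff it belongs to a strongly connected component of size ≥ 2 (or has a self-loop).
The vertices on cycles are {l, m, n, r, t, u} — 6 in total.

6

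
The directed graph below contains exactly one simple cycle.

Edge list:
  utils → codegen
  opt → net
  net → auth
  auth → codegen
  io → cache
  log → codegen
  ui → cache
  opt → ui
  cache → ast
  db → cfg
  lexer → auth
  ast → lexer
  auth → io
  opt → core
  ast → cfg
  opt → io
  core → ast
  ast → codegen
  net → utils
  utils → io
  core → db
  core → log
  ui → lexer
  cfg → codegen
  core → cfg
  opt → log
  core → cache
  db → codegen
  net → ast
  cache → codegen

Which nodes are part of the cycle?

io, ast, auth, cache, lexer

DFS with gray/black marking from ast:
ast gray
  cfg gray
    codegen gray
    codegen black
  cfg black
  lexer gray
    auth gray
      io gray
        cache gray
          cache→codegen: codegen black — skip
          cache→ast: ast is gray → back edge
Back edge closes the cycle ast → lexer → auth → io → cache → ast; its vertices are {io, ast, auth, cache, lexer}.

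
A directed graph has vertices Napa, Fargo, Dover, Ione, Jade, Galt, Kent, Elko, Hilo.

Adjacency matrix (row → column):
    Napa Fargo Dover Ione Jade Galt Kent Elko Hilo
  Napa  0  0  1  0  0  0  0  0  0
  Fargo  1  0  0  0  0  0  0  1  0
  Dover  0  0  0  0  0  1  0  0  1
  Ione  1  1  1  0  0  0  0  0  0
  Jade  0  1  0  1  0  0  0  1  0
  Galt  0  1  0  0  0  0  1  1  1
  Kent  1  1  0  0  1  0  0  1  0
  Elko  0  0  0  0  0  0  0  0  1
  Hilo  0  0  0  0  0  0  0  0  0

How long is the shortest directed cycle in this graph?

4

For each vertex v, BFS finds the shortest path from v back to v.
The shortest such closed walk is Kent → Napa → Dover → Galt → Kent, length 4.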